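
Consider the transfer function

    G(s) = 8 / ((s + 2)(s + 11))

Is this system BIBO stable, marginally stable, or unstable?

The poles can be read from the denominator factors: s = -2, -11.
Since all poles lie strictly in the left half-plane, the system is stable.

stable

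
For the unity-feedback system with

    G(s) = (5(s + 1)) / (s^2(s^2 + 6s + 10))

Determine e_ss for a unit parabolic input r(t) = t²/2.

e_ss = 2

G(s) has 2 poles at the origin.
This is a Type 2 system. Ka = lim_{s→0} s^2·G(s) = 5/10 = 1/2.
e_ss = 1/Ka = 1/(1/2) = 2.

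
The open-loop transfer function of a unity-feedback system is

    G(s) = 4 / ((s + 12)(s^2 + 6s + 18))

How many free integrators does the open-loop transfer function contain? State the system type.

Type 0

The denominator has no factor of s at the origin — no free integrator — so this is a Type 0 system.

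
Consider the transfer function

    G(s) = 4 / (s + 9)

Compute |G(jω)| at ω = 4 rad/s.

|G(j4)| ≈ 0.4061

Substitute s = j4: numerator = 4, denominator = 9 + j4.
|G(j4)| = |4| / |9 + j4| = 4 / 9.8489 ≈ 0.4061.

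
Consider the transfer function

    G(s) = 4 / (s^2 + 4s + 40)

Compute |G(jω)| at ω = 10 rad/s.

Substitute s = j10: numerator = 4, denominator = -60 + j40.
|G(j10)| = |4| / |-60 + j40| = 4 / 72.111 ≈ 0.05547.

|G(j10)| ≈ 0.05547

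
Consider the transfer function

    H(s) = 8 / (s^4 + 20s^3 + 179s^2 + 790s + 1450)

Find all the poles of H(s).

The poles are the roots of the denominator s^4 + 20s^3 + 179s^2 + 790s + 1450 = 0.
No real roots exist; factor into two real quadratics: (s^2 + 10s + 29)(s^2 + 10s + 50) = 0.
Each quadratic gives a conjugate pair via the quadratic formula.

s = -5 ± 2j, -5 ± 5j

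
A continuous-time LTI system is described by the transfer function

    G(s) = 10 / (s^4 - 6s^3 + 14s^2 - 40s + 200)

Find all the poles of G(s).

The poles are the roots of the denominator s^4 - 6s^3 + 14s^2 - 40s + 200 = 0.
No real roots exist; factor into two real quadratics: (s^2 + 2s + 10)(s^2 - 8s + 20) = 0.
Each quadratic gives a conjugate pair via the quadratic formula.

s = -1 + 3j, -1 - 3j, 4 + 2j, 4 - 2j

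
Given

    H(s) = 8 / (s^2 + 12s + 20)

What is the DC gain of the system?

H(0) = 2/5 ≈ 0.4000

Set s = 0: H(0) = (8) / (20) = 2/5.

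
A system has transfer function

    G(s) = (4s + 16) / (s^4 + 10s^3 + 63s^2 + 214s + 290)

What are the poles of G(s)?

s = -3 ± j, -2 ± 5j

The poles are the roots of the denominator s^4 + 10s^3 + 63s^2 + 214s + 290 = 0.
No real roots exist; factor into two real quadratics: (s^2 + 6s + 10)(s^2 + 4s + 29) = 0.
Each quadratic gives a conjugate pair via the quadratic formula.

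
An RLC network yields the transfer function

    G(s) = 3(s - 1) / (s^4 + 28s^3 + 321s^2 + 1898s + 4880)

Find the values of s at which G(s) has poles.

The poles are the roots of the denominator s^4 + 28s^3 + 321s^2 + 1898s + 4880 = 0.
Trying s = -8: the polynomial evaluates to 0, so (s + 8) is a factor.
Dividing out leaves s^3 + 20s^2 + 161s + 610 = 0.
This factors further as (s^2 + 10s + 61)(s + 10) = 0.

s = -5 + 6j, -5 - 6j, -8, -10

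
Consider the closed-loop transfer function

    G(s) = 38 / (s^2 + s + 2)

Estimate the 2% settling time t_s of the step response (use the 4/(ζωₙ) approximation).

Comparing s^2 + s + 2 to s^2 + 2ζωₙs + ωₙ²: ωₙ = √2 ≈ 1.414 rad/s and ζ = 1/(2·√2) ≈ 0.3536.
ζωₙ = 1/2 = 0.5, so t_s ≈ 4/(ζωₙ) = 4/0.5 = 8 s.

t_s ≈ 8 s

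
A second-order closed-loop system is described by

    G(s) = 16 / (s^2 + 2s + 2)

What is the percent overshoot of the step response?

Comparing s^2 + 2s + 2 to s^2 + 2ζωₙs + ωₙ²: ωₙ = √2 ≈ 1.414 rad/s and ζ = 2/(2·√2) ≈ 0.7071.
%OS = 100·exp(−πζ/√(1−ζ²)) = 100·exp(−π·0.7071/√(1−0.7071²)) ≈ 4.32%.

%OS ≈ 4.32%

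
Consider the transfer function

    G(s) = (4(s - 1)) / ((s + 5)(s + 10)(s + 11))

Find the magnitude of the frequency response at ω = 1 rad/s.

|G(j1)| ≈ 0.009994

Substitute s = j1: numerator = -4 + j4, denominator = 524 + j214.
|G(j1)| = |-4 + j4| / |524 + j214| = 5.6569 / 566.01 ≈ 0.009994.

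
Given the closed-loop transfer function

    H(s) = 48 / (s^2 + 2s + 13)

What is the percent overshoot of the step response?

%OS ≈ 40.4%

Comparing s^2 + 2s + 13 to s^2 + 2ζωₙs + ωₙ²: ωₙ = √13 ≈ 3.606 rad/s and ζ = 2/(2·√13) ≈ 0.2774.
%OS = 100·exp(−πζ/√(1−ζ²)) = 100·exp(−π·0.2774/√(1−0.2774²)) ≈ 40.4%.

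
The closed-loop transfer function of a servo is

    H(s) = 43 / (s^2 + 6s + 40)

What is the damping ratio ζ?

Compare the denominator to the standard form s^2 + 2ζωₙs + ωₙ².
ωₙ² = 40, so ωₙ = √40 ≈ 6.325 rad/s.
2ζωₙ = 6, so ζ = 6/(2·√40) ≈ 0.4743.

ζ ≈ 0.4743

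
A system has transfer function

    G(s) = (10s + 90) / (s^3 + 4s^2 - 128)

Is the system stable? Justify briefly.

unstable

The denominator s^3 + 4s^2 - 128 factors as (s^2 + 8s + 32)(s - 4), giving poles at s = -4 + 4j, -4 - 4j, 4.
Since the pole(s) at s = 4 lie in the right half-plane, the system is unstable.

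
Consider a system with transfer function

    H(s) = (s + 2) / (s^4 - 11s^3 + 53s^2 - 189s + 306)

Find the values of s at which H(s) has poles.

The poles are the roots of the denominator s^4 - 11s^3 + 53s^2 - 189s + 306 = 0.
Trying s = 3: the polynomial evaluates to 0, so (s - 3) is a factor.
Dividing out leaves s^3 - 8s^2 + 29s - 102 = 0.
This factors further as (s^2 - 2s + 17)(s - 6) = 0.

s = 1 + 4j, 1 - 4j, 3, 6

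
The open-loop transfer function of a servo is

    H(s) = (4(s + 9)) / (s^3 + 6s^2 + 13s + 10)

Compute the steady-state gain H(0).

Set s = 0: H(0) = (36) / (10) = 18/5.

H(0) = 18/5 ≈ 3.600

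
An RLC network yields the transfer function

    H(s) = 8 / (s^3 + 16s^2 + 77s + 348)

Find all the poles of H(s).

The poles are the roots of the denominator s^3 + 16s^2 + 77s + 348 = 0.
Trying s = -12: the polynomial evaluates to 0, so (s + 12) is a factor.
Dividing out leaves s^2 + 4s + 29 = 0.
The quadratic formula then gives s = -2 ± 5j.

s = -2 ± 5j, -12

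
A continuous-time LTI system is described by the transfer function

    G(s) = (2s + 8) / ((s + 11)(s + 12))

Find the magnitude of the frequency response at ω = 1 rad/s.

Substitute s = j1: numerator = 8 + j2, denominator = 131 + j23.
|G(j1)| = |8 + j2| / |131 + j23| = 8.2462 / 133.00 ≈ 0.06200.

|G(j1)| ≈ 0.06200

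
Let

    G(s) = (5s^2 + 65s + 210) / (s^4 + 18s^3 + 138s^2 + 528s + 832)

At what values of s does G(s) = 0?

s = -6, -7

Set the numerator to zero: 5s^2 + 65s + 210 = 0, i.e. 5·(s^2 + 13s + 42) = 0.
Factoring: (s + 6)(s + 7) = 0.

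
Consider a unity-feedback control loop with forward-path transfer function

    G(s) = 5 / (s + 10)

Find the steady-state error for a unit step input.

G(s) has no poles at the origin.
This is a Type 0 system. Kp = lim_{s→0} G(s) = 5/10 = 1/2.
e_ss = 1/(1 + Kp) = 1/(1 + 1/2) = 2/3 ≈ 0.6667.

e_ss = 0.6667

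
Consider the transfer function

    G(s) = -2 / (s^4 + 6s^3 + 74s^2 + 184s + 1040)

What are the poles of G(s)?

s = -2 ± 6j, -1 ± 5j

The poles are the roots of the denominator s^4 + 6s^3 + 74s^2 + 184s + 1040 = 0.
No real roots exist; factor into two real quadratics: (s^2 + 4s + 40)(s^2 + 2s + 26) = 0.
Each quadratic gives a conjugate pair via the quadratic formula.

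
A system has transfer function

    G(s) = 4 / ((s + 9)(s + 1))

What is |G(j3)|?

Substitute s = j3: numerator = 4, denominator = j30.
|G(j3)| = |4| / |j30| = 4 / 30 ≈ 0.1333.

|G(j3)| ≈ 0.1333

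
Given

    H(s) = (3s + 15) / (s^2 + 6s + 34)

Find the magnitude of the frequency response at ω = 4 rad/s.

|H(j4)| ≈ 0.6403

Substitute s = j4: numerator = 15 + j12, denominator = 18 + j24.
|H(j4)| = |15 + j12| / |18 + j24| = 19.209 / 30 ≈ 0.6403.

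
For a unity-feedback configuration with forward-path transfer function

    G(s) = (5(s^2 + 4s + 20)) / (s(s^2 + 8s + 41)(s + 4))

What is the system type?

Type 1

The denominator has 1 factor of s at the origin (free integrator), so this is a Type 1 system.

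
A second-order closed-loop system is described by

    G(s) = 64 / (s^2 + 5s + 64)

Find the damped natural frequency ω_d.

ω_d ≈ 7.599 rad/s

Comparing s^2 + 5s + 64 to s^2 + 2ζωₙs + ωₙ²: ωₙ = 8 rad/s and ζ = 5/(2·8) = 0.3125.
ζωₙ = 5/2 = 2.5, so ω_d = ωₙ√(1−ζ²) = √(ωₙ² − (ζωₙ)²) = √(64 − 2.5²) = √57.75 ≈ 7.599 rad/s.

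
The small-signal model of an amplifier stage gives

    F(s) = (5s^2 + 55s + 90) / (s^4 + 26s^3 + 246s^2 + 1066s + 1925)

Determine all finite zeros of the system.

Set the numerator to zero: 5s^2 + 55s + 90 = 0, i.e. 5·(s^2 + 11s + 18) = 0.
Factoring: (s + 2)(s + 9) = 0.

s = -2, -9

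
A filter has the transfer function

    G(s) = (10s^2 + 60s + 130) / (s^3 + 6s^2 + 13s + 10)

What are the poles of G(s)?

The poles are the roots of the denominator s^3 + 6s^2 + 13s + 10 = 0.
Trying s = -2: the polynomial evaluates to 0, so (s + 2) is a factor.
Dividing out leaves s^2 + 4s + 5 = 0.
The quadratic formula then gives s = -2 ± 1j.

s = -2 + j, -2 - j, -2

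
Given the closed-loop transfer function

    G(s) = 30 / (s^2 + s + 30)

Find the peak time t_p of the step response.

Comparing s^2 + s + 30 to s^2 + 2ζωₙs + ωₙ²: ωₙ = √30 ≈ 5.477 rad/s and ζ = 1/(2·√30) ≈ 0.09129.
ζωₙ = 1/2 = 0.5, so ω_d = ωₙ√(1−ζ²) = √(ωₙ² − (ζωₙ)²) = √(30 − 0.5²) = √29.75 ≈ 5.454 rad/s.
t_p = π/ω_d = π/5.454 ≈ 0.5760 s.

t_p ≈ 0.5760 s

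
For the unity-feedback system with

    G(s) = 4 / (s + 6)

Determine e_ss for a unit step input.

G(s) has no poles at the origin.
This is a Type 0 system. Kp = lim_{s→0} G(s) = 4/6 = 2/3.
e_ss = 1/(1 + Kp) = 1/(1 + 2/3) = 3/5 ≈ 0.6000.

e_ss = 0.6000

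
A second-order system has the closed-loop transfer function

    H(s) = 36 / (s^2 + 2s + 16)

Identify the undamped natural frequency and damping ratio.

ωₙ = 4 rad/s, ζ = 0.25

Compare the denominator to the standard form s^2 + 2ζωₙs + ωₙ².
ωₙ² = 16, so ωₙ = 4 rad/s.
2ζωₙ = 2, so ζ = 2/(2·4) = 0.25.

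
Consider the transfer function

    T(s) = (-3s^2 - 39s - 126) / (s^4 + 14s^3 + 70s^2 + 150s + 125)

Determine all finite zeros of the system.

s = -7, -6

Set the numerator to zero: -3s^2 - 39s - 126 = 0, i.e. -3·(s^2 + 13s + 42) = 0.
Factoring: (s + 7)(s + 6) = 0.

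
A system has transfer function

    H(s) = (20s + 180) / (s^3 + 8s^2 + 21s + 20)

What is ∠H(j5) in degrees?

∠H(j5) ≈ -157.3°

At s = j5: numerator = 180 + j100, denominator = -180 - j20.
∠H = ∠num − ∠den = 29.055° − (-173.66°) = 202.7°, which wraps to -157.3°.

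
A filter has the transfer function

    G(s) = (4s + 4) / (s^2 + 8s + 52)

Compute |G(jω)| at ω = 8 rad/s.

Substitute s = j8: numerator = 4 + j32, denominator = -12 + j64.
|G(j8)| = |4 + j32| / |-12 + j64| = 32.249 / 65.115 ≈ 0.4953.

|G(j8)| ≈ 0.4953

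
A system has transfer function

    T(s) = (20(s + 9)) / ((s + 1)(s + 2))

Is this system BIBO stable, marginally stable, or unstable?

stable

The poles can be read from the denominator factors: s = -1, -2.
Since all poles lie strictly in the left half-plane, the system is stable.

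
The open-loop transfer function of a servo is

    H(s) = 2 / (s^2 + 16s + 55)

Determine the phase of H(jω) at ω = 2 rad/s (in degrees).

∠H(j2) ≈ -32.11°

At s = j2: numerator = 2, denominator = 51 + j32.
∠H = ∠num − ∠den = 0° − (32.106°) = -32.11°.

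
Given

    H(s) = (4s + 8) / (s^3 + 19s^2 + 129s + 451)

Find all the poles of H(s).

s = -4 ± 5j, -11

The poles are the roots of the denominator s^3 + 19s^2 + 129s + 451 = 0.
Trying s = -11: the polynomial evaluates to 0, so (s + 11) is a factor.
Dividing out leaves s^2 + 8s + 41 = 0.
The quadratic formula then gives s = -4 ± 5j.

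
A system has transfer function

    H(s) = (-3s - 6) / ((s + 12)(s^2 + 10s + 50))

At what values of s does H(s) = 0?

s = -2

Set the numerator to zero: -3s - 6 = 0, i.e. -3·(s + 2) = 0.
So s = -2.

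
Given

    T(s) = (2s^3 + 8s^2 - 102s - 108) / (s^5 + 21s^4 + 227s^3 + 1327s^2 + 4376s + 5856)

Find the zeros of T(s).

Set the numerator to zero: 2s^3 + 8s^2 - 102s - 108 = 0, i.e. 2·(s^3 + 4s^2 - 51s - 54) = 0.
Factoring: (s - 6)(s + 1)(s + 9) = 0.

s = 6, -1, -9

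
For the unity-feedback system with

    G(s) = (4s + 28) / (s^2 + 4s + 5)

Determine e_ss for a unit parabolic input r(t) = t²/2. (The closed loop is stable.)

e_ss = ∞

G(s) has no poles at the origin.
This is a Type 0 system; Ka = lim_{s→0} s^2·G(s) = 0, so the steady-state error for a parabola input is infinite.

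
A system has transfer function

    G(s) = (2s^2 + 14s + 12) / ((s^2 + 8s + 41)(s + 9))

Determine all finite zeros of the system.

Set the numerator to zero: 2s^2 + 14s + 12 = 0, i.e. 2·(s^2 + 7s + 6) = 0.
Factoring: (s + 1)(s + 6) = 0.

s = -1, -6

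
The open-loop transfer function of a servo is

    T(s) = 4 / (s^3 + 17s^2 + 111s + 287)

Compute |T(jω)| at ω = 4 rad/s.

Substitute s = j4: numerator = 4, denominator = 15 + j380.
|T(j4)| = |4| / |15 + j380| = 4 / 380.30 ≈ 0.01052.

|T(j4)| ≈ 0.01052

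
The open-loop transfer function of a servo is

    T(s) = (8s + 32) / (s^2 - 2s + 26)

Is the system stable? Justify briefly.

The poles can be read from the denominator factors: s = 1 ± 5j.
Since the pole(s) at s = 1 + 5j, 1 - 5j lie in the right half-plane, the system is unstable.

unstable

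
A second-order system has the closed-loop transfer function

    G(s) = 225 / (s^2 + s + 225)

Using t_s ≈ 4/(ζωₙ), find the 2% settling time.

Comparing s^2 + s + 225 to s^2 + 2ζωₙs + ωₙ²: ωₙ = 15 rad/s and ζ = 1/(2·15) ≈ 0.03333.
ζωₙ = 1/2 = 0.5, so t_s ≈ 4/(ζωₙ) = 4/0.5 = 8 s.

t_s ≈ 8 s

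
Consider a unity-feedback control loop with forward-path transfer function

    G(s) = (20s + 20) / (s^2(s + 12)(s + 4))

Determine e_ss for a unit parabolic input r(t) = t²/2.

e_ss = 2.400

G(s) has 2 poles at the origin.
This is a Type 2 system. Ka = lim_{s→0} s^2·G(s) = 20/48 = 5/12.
e_ss = 1/Ka = 1/(5/12) = 12/5 ≈ 2.400.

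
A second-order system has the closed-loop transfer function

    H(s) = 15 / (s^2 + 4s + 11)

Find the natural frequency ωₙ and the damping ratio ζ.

Compare the denominator to the standard form s^2 + 2ζωₙs + ωₙ².
ωₙ² = 11, so ωₙ = √11 ≈ 3.317 rad/s.
2ζωₙ = 4, so ζ = 4/(2·√11) ≈ 0.6030.

ωₙ ≈ 3.317 rad/s, ζ ≈ 0.6030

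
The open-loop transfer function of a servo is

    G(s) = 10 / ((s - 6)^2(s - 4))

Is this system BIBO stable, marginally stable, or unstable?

unstable

The poles can be read from the denominator factors: s = 6, 4, 6.
Since the pole(s) at s = 6, 4, 6 lie in the right half-plane, the system is unstable.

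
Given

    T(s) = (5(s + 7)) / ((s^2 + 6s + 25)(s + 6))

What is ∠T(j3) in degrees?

At s = j3: numerator = 35 + j15, denominator = 42 + j156.
∠T = ∠num − ∠den = 23.199° − (74.932°) = -51.73°.

∠T(j3) ≈ -51.73°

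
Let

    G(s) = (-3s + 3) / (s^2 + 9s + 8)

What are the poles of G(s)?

The poles are the roots of the denominator s^2 + 9s + 8 = 0.
Factoring: (s + 8)(s + 1) = 0, so s = -8 and s = -1.

s = -8, -1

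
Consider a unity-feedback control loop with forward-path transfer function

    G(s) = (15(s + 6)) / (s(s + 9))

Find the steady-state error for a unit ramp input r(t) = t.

G(s) has one pole at the origin.
This is a Type 1 system. Kv = lim_{s→0} s·G(s) = 90/9 = 10.
e_ss = 1/Kv = 1/(10) = 1/10 ≈ 0.1000.

e_ss = 0.1000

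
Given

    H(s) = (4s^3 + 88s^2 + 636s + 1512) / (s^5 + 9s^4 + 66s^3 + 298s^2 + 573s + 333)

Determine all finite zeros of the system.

Set the numerator to zero: 4s^3 + 88s^2 + 636s + 1512 = 0, i.e. 4·(s^3 + 22s^2 + 159s + 378) = 0.
Factoring: (s + 7)(s + 6)(s + 9) = 0.

s = -7, -6, -9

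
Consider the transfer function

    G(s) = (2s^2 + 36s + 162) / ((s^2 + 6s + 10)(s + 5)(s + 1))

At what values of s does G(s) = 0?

Set the numerator to zero: 2s^2 + 36s + 162 = 0, i.e. 2·(s^2 + 18s + 81) = 0.
Factoring: (s + 9)^2 = 0.

s = -9, -9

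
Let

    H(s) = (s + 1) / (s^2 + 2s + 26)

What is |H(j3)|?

Substitute s = j3: numerator = 1 + j3, denominator = 17 + j6.
|H(j3)| = |1 + j3| / |17 + j6| = 3.1623 / 18.028 ≈ 0.1754.

|H(j3)| ≈ 0.1754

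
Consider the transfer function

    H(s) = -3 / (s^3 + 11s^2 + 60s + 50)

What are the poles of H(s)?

The poles are the roots of the denominator s^3 + 11s^2 + 60s + 50 = 0.
Trying s = -1: the polynomial evaluates to 0, so (s + 1) is a factor.
Dividing out leaves s^2 + 10s + 50 = 0.
The quadratic formula then gives s = -5 ± 5j.

s = -5 ± 5j, -1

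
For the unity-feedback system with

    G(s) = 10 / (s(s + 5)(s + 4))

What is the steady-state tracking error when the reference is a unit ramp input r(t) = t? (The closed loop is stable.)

G(s) has one pole at the origin.
This is a Type 1 system. Kv = lim_{s→0} s·G(s) = 10/20 = 1/2.
e_ss = 1/Kv = 1/(1/2) = 2.

e_ss = 2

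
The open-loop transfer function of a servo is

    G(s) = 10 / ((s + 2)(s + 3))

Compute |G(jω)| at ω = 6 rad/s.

Substitute s = j6: numerator = 10, denominator = -30 + j30.
|G(j6)| = |10| / |-30 + j30| = 10 / 42.426 ≈ 0.2357.

|G(j6)| ≈ 0.2357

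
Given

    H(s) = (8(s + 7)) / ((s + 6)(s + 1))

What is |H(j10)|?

Substitute s = j10: numerator = 56 + j80, denominator = -94 + j70.
|H(j10)| = |56 + j80| / |-94 + j70| = 97.652 / 117.20 ≈ 0.8332.

|H(j10)| ≈ 0.8332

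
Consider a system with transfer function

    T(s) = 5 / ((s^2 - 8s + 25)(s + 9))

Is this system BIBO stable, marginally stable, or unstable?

The poles can be read from the denominator factors: s = 4 + 3j, 4 - 3j, -9.
Since the pole(s) at s = 4 + 3j, 4 - 3j lie in the right half-plane, the system is unstable.

unstable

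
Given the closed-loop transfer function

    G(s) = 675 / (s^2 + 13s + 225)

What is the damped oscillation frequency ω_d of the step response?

Comparing s^2 + 13s + 225 to s^2 + 2ζωₙs + ωₙ²: ωₙ = 15 rad/s and ζ = 13/(2·15) ≈ 0.4333.
ζωₙ = 13/2 = 6.5, so ω_d = ωₙ√(1−ζ²) = √(ωₙ² − (ζωₙ)²) = √(225 − 6.5²) = √182.75 ≈ 13.52 rad/s.

ω_d ≈ 13.52 rad/s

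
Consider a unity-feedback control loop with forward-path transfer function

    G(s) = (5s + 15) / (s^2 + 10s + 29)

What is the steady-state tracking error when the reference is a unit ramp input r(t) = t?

G(s) has no poles at the origin.
This is a Type 0 system; Kv = lim_{s→0} s·G(s) = 0, so the steady-state error for a ramp input is infinite.

e_ss = ∞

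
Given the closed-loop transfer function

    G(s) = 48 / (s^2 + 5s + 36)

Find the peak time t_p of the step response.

Comparing s^2 + 5s + 36 to s^2 + 2ζωₙs + ωₙ²: ωₙ = 6 rad/s and ζ = 5/(2·6) ≈ 0.4167.
ζωₙ = 5/2 = 2.5, so ω_d = ωₙ√(1−ζ²) = √(ωₙ² − (ζωₙ)²) = √(36 − 2.5²) = √29.75 ≈ 5.454 rad/s.
t_p = π/ω_d = π/5.454 ≈ 0.5760 s.

t_p ≈ 0.5760 s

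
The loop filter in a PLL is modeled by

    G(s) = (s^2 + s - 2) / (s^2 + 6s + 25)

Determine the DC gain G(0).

Set s = 0: G(0) = (-2) / (25) = -2/25.

G(0) = -2/25 ≈ -0.08000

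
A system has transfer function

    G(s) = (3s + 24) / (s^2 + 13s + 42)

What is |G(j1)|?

Substitute s = j1: numerator = 24 + j3, denominator = 41 + j13.
|G(j1)| = |24 + j3| / |41 + j13| = 24.187 / 43.012 ≈ 0.5623.

|G(j1)| ≈ 0.5623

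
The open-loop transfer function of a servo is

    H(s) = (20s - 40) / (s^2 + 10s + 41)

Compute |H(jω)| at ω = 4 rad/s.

|H(j4)| ≈ 1.896

Substitute s = j4: numerator = -40 + j80, denominator = 25 + j40.
|H(j4)| = |-40 + j80| / |25 + j40| = 89.443 / 47.170 ≈ 1.896.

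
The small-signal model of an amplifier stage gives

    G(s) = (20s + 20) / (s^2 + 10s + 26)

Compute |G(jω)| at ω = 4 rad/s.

|G(j4)| = 2

Substitute s = j4: numerator = 20 + j80, denominator = 10 + j40.
|G(j4)| = |20 + j80| / |10 + j40| = 82.462 / 41.231 = 2.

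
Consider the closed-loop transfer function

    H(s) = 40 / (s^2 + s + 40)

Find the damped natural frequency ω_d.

ω_d ≈ 6.305 rad/s

Comparing s^2 + s + 40 to s^2 + 2ζωₙs + ωₙ²: ωₙ = √40 ≈ 6.325 rad/s and ζ = 1/(2·√40) ≈ 0.07906.
ζωₙ = 1/2 = 0.5, so ω_d = ωₙ√(1−ζ²) = √(ωₙ² − (ζωₙ)²) = √(40 − 0.5²) = √39.75 ≈ 6.305 rad/s.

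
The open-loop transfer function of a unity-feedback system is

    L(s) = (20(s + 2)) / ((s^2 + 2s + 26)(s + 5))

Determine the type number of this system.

The denominator has no factor of s at the origin — no free integrator — so this is a Type 0 system.

Type 0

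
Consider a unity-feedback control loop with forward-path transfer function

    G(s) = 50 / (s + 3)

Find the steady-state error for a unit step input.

e_ss = 0.05660

G(s) has no poles at the origin.
This is a Type 0 system. Kp = lim_{s→0} G(s) = 50/3.
e_ss = 1/(1 + Kp) = 1/(1 + 50/3) = 3/53 ≈ 0.05660.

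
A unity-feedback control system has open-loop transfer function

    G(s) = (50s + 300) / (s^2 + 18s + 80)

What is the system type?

Type 0

The denominator has no factor of s at the origin — no free integrator — so this is a Type 0 system.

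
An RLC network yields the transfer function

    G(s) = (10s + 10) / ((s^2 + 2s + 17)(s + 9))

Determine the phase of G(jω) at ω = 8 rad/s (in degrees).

∠G(j8) ≈ -120.0°

At s = j8: numerator = 10 + j80, denominator = -551 - j232.
∠G = ∠num − ∠den = 82.875° − (-157.17°) = 240.0°, which wraps to -120.0°.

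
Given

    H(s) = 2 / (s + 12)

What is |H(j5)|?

|H(j5)| ≈ 0.1538

Substitute s = j5: numerator = 2, denominator = 12 + j5.
|H(j5)| = |2| / |12 + j5| = 2 / 13 ≈ 0.1538.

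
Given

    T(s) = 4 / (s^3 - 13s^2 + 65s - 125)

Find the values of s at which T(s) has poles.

s = 4 + 3j, 4 - 3j, 5

The poles are the roots of the denominator s^3 - 13s^2 + 65s - 125 = 0.
Trying s = 5: the polynomial evaluates to 0, so (s - 5) is a factor.
Dividing out leaves s^2 - 8s + 25 = 0.
The quadratic formula then gives s = 4 ± 3j.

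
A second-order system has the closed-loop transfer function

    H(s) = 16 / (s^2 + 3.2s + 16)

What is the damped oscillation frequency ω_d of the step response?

Comparing s^2 + 3.2s + 16 to s^2 + 2ζωₙs + ωₙ²: ωₙ = 4 rad/s and ζ = 3.2/(2·4) = 0.4.
ζωₙ = 3.2/2 = 1.6, so ω_d = ωₙ√(1−ζ²) = √(ωₙ² − (ζωₙ)²) = √(16 − 1.6²) = √13.44 ≈ 3.666 rad/s.

ω_d ≈ 3.666 rad/s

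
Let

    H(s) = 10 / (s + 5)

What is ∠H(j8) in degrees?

At s = j8: numerator = 10, denominator = 5 + j8.
∠H = ∠num − ∠den = 0° − (57.995°) = -57.99°.

∠H(j8) ≈ -57.99°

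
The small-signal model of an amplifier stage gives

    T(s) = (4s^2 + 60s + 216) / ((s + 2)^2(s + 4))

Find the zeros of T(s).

Set the numerator to zero: 4s^2 + 60s + 216 = 0, i.e. 4·(s^2 + 15s + 54) = 0.
Factoring: (s + 6)(s + 9) = 0.

s = -6, -9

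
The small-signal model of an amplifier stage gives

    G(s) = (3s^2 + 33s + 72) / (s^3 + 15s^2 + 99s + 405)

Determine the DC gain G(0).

Set s = 0: G(0) = (72) / (405) = 8/45.

G(0) = 8/45 ≈ 0.1778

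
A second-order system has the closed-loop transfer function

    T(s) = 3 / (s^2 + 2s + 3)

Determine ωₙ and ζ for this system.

ωₙ ≈ 1.732 rad/s, ζ ≈ 0.5774

Compare the denominator to the standard form s^2 + 2ζωₙs + ωₙ².
ωₙ² = 3, so ωₙ = √3 ≈ 1.732 rad/s.
2ζωₙ = 2, so ζ = 2/(2·√3) ≈ 0.5774.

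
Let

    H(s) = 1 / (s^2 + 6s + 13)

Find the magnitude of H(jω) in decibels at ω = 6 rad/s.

Substitute s = j6: numerator = 1, denominator = -23 + j36.
|H(j6)| = |1| / |-23 + j36| = 1 / 42.720 ≈ 0.02341.
In decibels: 20·log₁₀(0.02341) ≈ -32.6 dB.

|H(j6)|_dB ≈ -32.6 dB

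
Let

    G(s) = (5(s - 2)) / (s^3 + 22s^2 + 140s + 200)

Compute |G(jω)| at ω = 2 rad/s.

|G(j2)| ≈ 0.04808

Substitute s = j2: numerator = -10 + j10, denominator = 112 + j272.
|G(j2)| = |-10 + j10| / |112 + j272| = 14.142 / 294.16 ≈ 0.04808.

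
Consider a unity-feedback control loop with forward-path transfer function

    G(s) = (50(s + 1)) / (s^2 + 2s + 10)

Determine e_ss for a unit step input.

G(s) has no poles at the origin.
This is a Type 0 system. Kp = lim_{s→0} G(s) = 50/10 = 5.
e_ss = 1/(1 + Kp) = 1/(1 + 5) = 1/6 ≈ 0.1667.

e_ss = 0.1667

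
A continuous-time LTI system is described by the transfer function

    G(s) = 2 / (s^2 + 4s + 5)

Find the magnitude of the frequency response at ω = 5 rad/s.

|G(j5)| ≈ 0.07071

Substitute s = j5: numerator = 2, denominator = -20 + j20.
|G(j5)| = |2| / |-20 + j20| = 2 / 28.284 ≈ 0.07071.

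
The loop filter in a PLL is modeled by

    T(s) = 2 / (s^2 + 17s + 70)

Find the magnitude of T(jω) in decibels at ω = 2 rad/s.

Substitute s = j2: numerator = 2, denominator = 66 + j34.
|T(j2)| = |2| / |66 + j34| = 2 / 74.243 ≈ 0.02694.
In decibels: 20·log₁₀(0.02694) ≈ -31.4 dB.

|T(j2)|_dB ≈ -31.4 dB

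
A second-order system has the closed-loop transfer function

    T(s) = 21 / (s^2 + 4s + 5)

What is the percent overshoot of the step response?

Comparing s^2 + 4s + 5 to s^2 + 2ζωₙs + ωₙ²: ωₙ = √5 ≈ 2.236 rad/s and ζ = 4/(2·√5) ≈ 0.8944.
%OS = 100·exp(−πζ/√(1−ζ²)) = 100·exp(−π·0.8944/√(1−0.8944²)) ≈ 0.187%.

%OS ≈ 0.187%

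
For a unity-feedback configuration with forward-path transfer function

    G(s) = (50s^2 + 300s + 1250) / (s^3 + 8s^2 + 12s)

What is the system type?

Type 1

Factor s from the denominator: s^3 + 8s^2 + 12s = s·(s^2 + 8s + 12).
There is 1 pole at the origin, so the system is Type 1.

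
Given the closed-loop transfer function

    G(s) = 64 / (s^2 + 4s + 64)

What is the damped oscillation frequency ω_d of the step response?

ω_d ≈ 7.746 rad/s

Comparing s^2 + 4s + 64 to s^2 + 2ζωₙs + ωₙ²: ωₙ = 8 rad/s and ζ = 4/(2·8) = 0.25.
ζωₙ = 4/2 = 2, so ω_d = ωₙ√(1−ζ²) = √(ωₙ² − (ζωₙ)²) = √(64 − 2²) = √60 ≈ 7.746 rad/s.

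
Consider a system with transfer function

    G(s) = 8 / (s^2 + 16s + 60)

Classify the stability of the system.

The denominator s^2 + 16s + 60 factors as (s + 6)(s + 10), giving poles at s = -6, -10.
Since all poles lie strictly in the left half-plane, the system is stable.

stable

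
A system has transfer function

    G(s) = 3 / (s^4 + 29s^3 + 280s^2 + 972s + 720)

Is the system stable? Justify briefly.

stable

The denominator s^4 + 29s^3 + 280s^2 + 972s + 720 factors as (s + 1)(s + 10)(s + 6)(s + 12), giving poles at s = -1, -10, -6, -12.
Since all poles lie strictly in the left half-plane, the system is stable.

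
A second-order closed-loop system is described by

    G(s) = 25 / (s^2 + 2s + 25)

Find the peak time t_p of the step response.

Comparing s^2 + 2s + 25 to s^2 + 2ζωₙs + ωₙ²: ωₙ = 5 rad/s and ζ = 2/(2·5) = 0.2.
ζωₙ = 2/2 = 1, so ω_d = ωₙ√(1−ζ²) = √(ωₙ² − (ζωₙ)²) = √(25 − 1²) = √24 ≈ 4.899 rad/s.
t_p = π/ω_d = π/4.899 ≈ 0.6413 s.

t_p ≈ 0.6413 s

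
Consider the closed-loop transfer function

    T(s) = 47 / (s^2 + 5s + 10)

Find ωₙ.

Compare the denominator to the standard form s^2 + 2ζωₙs + ωₙ².
ωₙ² = 10, so ωₙ = √10 ≈ 3.162 rad/s.

ωₙ ≈ 3.162 rad/s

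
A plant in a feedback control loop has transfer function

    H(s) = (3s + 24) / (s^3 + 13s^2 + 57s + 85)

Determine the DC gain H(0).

H(0) = 24/85 ≈ 0.2824

Set s = 0: H(0) = (24) / (85) = 24/85.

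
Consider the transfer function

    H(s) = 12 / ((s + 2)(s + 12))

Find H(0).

H(0) = 1/2 ≈ 0.5000

Set s = 0: H(0) = (12) / (24) = 1/2.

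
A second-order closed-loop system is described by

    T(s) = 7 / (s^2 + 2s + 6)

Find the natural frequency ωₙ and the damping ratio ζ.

Compare the denominator to the standard form s^2 + 2ζωₙs + ωₙ².
ωₙ² = 6, so ωₙ = √6 ≈ 2.449 rad/s.
2ζωₙ = 2, so ζ = 2/(2·√6) ≈ 0.4082.
With ζ = 0.4082 the response is underdamped.

ωₙ ≈ 2.449 rad/s, ζ ≈ 0.4082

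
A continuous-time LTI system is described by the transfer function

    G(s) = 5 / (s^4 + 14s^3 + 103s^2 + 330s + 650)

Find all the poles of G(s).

The poles are the roots of the denominator s^4 + 14s^3 + 103s^2 + 330s + 650 = 0.
No real roots exist; factor into two real quadratics: (s^2 + 10s + 50)(s^2 + 4s + 13) = 0.
Each quadratic gives a conjugate pair via the quadratic formula.

s = -5 ± 5j, -2 ± 3j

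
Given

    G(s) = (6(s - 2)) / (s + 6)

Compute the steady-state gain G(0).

G(0) = -2

Set s = 0: G(0) = (-12) / (6) = -2.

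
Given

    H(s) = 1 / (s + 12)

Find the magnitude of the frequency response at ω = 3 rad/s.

|H(j3)| ≈ 0.08085

Substitute s = j3: numerator = 1, denominator = 12 + j3.
|H(j3)| = |1| / |12 + j3| = 1 / 12.369 ≈ 0.08085.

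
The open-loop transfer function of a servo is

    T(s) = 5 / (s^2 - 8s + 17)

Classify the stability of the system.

unstable

The poles can be read from the denominator factors: s = 4 ± j.
Since the pole(s) at s = 4 + j, 4 - j lie in the right half-plane, the system is unstable.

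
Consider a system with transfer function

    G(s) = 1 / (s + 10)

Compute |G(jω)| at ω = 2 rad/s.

|G(j2)| ≈ 0.09806

Substitute s = j2: numerator = 1, denominator = 10 + j2.
|G(j2)| = |1| / |10 + j2| = 1 / 10.198 ≈ 0.09806.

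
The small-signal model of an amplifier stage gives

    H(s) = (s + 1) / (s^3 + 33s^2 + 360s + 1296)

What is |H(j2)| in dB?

Substitute s = j2: numerator = 1 + j2, denominator = 1164 + j712.
|H(j2)| = |1 + j2| / |1164 + j712| = 2.2361 / 1364.5 ≈ 0.001639.
In decibels: 20·log₁₀(0.001639) ≈ -55.7 dB.

|H(j2)|_dB ≈ -55.7 dB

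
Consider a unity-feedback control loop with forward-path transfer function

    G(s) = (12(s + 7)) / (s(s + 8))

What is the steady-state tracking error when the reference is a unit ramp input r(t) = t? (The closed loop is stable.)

G(s) has one pole at the origin.
This is a Type 1 system. Kv = lim_{s→0} s·G(s) = 84/8 = 21/2.
e_ss = 1/Kv = 1/(21/2) = 2/21 ≈ 0.09524.

e_ss = 0.09524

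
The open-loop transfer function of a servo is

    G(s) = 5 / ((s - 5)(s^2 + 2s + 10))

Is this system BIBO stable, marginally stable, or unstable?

The poles can be read from the denominator factors: s = 5, -1 ± 3j.
Since the pole(s) at s = 5 lie in the right half-plane, the system is unstable.

unstable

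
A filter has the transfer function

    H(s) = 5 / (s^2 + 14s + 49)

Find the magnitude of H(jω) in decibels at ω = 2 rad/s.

|H(j2)|_dB ≈ -20.5 dB

Substitute s = j2: numerator = 5, denominator = 45 + j28.
|H(j2)| = |5| / |45 + j28| = 5 / 53 ≈ 0.09434.
In decibels: 20·log₁₀(0.09434) ≈ -20.5 dB.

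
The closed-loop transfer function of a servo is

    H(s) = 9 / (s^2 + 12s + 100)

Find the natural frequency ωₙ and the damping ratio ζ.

Compare the denominator to the standard form s^2 + 2ζωₙs + ωₙ².
ωₙ² = 100, so ωₙ = 10 rad/s.
2ζωₙ = 12, so ζ = 12/(2·10) = 0.6.

ωₙ = 10 rad/s, ζ = 0.6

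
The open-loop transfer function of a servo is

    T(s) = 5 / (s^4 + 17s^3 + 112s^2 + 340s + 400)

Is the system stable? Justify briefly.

stable

The denominator s^4 + 17s^3 + 112s^2 + 340s + 400 factors as (s^2 + 8s + 20)(s + 4)(s + 5), giving poles at s = -4 ± 2j, -4, -5.
Since all poles lie strictly in the left half-plane, the system is stable.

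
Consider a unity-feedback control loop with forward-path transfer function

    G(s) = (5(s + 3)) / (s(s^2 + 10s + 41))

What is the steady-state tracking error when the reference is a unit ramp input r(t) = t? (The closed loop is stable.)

G(s) has one pole at the origin.
This is a Type 1 system. Kv = lim_{s→0} s·G(s) = 15/41.
e_ss = 1/Kv = 1/(15/41) = 41/15 ≈ 2.733.

e_ss = 2.733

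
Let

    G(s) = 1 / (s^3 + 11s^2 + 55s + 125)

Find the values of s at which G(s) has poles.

The poles are the roots of the denominator s^3 + 11s^2 + 55s + 125 = 0.
Trying s = -5: the polynomial evaluates to 0, so (s + 5) is a factor.
Dividing out leaves s^2 + 6s + 25 = 0.
The quadratic formula then gives s = -3 ± 4j.

s = -3 + 4j, -3 - 4j, -5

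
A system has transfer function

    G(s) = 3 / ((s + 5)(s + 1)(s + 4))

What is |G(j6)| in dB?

|G(j6)|_dB ≈ -41.2 dB

Substitute s = j6: numerator = 3, denominator = -340 - j42.
|G(j6)| = |3| / |-340 - j42| = 3 / 342.58 ≈ 0.008757.
In decibels: 20·log₁₀(0.008757) ≈ -41.2 dB.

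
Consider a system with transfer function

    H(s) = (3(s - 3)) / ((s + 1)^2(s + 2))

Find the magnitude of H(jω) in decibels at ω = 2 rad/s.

Substitute s = j2: numerator = -9 + j6, denominator = -14 + j2.
|H(j2)| = |-9 + j6| / |-14 + j2| = 10.817 / 14.142 ≈ 0.7649.
In decibels: 20·log₁₀(0.7649) ≈ -2.33 dB.

|H(j2)|_dB ≈ -2.33 dB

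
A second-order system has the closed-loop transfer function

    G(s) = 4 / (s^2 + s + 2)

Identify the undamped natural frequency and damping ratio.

ωₙ ≈ 1.414 rad/s, ζ ≈ 0.3536

Compare the denominator to the standard form s^2 + 2ζωₙs + ωₙ².
ωₙ² = 2, so ωₙ = √2 ≈ 1.414 rad/s.
2ζωₙ = 1, so ζ = 1/(2·√2) ≈ 0.3536.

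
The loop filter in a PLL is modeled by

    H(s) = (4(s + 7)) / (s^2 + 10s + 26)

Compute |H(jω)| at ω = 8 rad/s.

Substitute s = j8: numerator = 28 + j32, denominator = -38 + j80.
|H(j8)| = |28 + j32| / |-38 + j80| = 42.521 / 88.566 ≈ 0.4801.

|H(j8)| ≈ 0.4801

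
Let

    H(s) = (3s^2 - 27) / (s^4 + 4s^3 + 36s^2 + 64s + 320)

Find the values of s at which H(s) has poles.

s = 4j, -4j, -2 + 4j, -2 - 4j

The poles are the roots of the denominator s^4 + 4s^3 + 36s^2 + 64s + 320 = 0.
No real roots exist; factor into two real quadratics: (s^2 + 16)(s^2 + 4s + 20) = 0.
Each quadratic gives a conjugate pair via the quadratic formula.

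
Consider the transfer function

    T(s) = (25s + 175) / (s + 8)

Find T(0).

T(0) = 175/8 ≈ 21.88

Set s = 0: T(0) = (175) / (8) = 175/8.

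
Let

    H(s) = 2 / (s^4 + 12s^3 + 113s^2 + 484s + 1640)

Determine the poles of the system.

s = -4 + 5j, -4 - 5j, -2 + 6j, -2 - 6j

The poles are the roots of the denominator s^4 + 12s^3 + 113s^2 + 484s + 1640 = 0.
No real roots exist; factor into two real quadratics: (s^2 + 8s + 41)(s^2 + 4s + 40) = 0.
Each quadratic gives a conjugate pair via the quadratic formula.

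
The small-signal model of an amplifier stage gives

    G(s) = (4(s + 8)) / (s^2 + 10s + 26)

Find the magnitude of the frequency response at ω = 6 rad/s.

|G(j6)| ≈ 0.6576

Substitute s = j6: numerator = 32 + j24, denominator = -10 + j60.
|G(j6)| = |32 + j24| / |-10 + j60| = 40 / 60.828 ≈ 0.6576.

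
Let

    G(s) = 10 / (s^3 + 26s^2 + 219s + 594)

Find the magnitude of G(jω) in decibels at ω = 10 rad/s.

Substitute s = j10: numerator = 10, denominator = -2006 + j1190.
|G(j10)| = |10| / |-2006 + j1190| = 10 / 2332.4 ≈ 0.004287.
In decibels: 20·log₁₀(0.004287) ≈ -47.4 dB.

|G(j10)|_dB ≈ -47.4 dB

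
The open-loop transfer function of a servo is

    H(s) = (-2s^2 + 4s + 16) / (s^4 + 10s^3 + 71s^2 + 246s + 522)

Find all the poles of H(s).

The poles are the roots of the denominator s^4 + 10s^3 + 71s^2 + 246s + 522 = 0.
No real roots exist; factor into two real quadratics: (s^2 + 4s + 29)(s^2 + 6s + 18) = 0.
Each quadratic gives a conjugate pair via the quadratic formula.

s = -2 ± 5j, -3 ± 3j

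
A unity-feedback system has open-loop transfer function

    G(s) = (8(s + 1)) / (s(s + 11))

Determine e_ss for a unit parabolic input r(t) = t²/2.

G(s) has one pole at the origin.
This is a Type 1 system; Ka = lim_{s→0} s^2·G(s) = 0, so the steady-state error for a parabola input is infinite.

e_ss = ∞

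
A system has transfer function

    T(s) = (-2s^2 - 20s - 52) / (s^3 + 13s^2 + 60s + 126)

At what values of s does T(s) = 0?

Set the numerator to zero: -2s^2 - 20s - 52 = 0, i.e. -2·(s^2 + 10s + 26) = 0.
Factoring: (s^2 + 10s + 26) = 0.

s = -5 + j, -5 - j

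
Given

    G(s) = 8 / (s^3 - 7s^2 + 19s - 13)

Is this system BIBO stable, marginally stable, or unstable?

The denominator s^3 - 7s^2 + 19s - 13 factors as (s^2 - 6s + 13)(s - 1), giving poles at s = 3 ± 2j, 1.
Since the pole(s) at s = 3 ± 2j, 1 lie in the right half-plane, the system is unstable.

unstable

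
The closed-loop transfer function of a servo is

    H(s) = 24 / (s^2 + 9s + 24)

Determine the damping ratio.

ζ ≈ 0.9186

Compare the denominator to the standard form s^2 + 2ζωₙs + ωₙ².
ωₙ² = 24, so ωₙ = √24 ≈ 4.899 rad/s.
2ζωₙ = 9, so ζ = 9/(2·√24) ≈ 0.9186.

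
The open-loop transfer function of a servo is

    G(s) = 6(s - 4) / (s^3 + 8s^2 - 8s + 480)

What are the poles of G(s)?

s = 2 + 6j, 2 - 6j, -12

The poles are the roots of the denominator s^3 + 8s^2 - 8s + 480 = 0.
Trying s = -12: the polynomial evaluates to 0, so (s + 12) is a factor.
Dividing out leaves s^2 - 4s + 40 = 0.
The quadratic formula then gives s = 2 ± 6j.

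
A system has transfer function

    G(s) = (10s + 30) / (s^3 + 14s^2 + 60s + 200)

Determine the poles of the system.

The poles are the roots of the denominator s^3 + 14s^2 + 60s + 200 = 0.
Trying s = -10: the polynomial evaluates to 0, so (s + 10) is a factor.
Dividing out leaves s^2 + 4s + 20 = 0.
The quadratic formula then gives s = -2 ± 4j.

s = -2 ± 4j, -10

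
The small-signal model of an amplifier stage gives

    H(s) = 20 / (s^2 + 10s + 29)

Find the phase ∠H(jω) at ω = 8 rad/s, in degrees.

At s = j8: numerator = 20, denominator = -35 + j80.
∠H = ∠num − ∠den = 0° − (113.63°) = -113.6°.

∠H(j8) ≈ -113.6°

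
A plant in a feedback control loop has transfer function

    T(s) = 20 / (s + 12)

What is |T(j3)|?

|T(j3)| ≈ 1.617

Substitute s = j3: numerator = 20, denominator = 12 + j3.
|T(j3)| = |20| / |12 + j3| = 20 / 12.369 ≈ 1.617.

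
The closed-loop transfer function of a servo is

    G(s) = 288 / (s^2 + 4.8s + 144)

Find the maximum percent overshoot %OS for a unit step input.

Comparing s^2 + 4.8s + 144 to s^2 + 2ζωₙs + ωₙ²: ωₙ = 12 rad/s and ζ = 4.8/(2·12) = 0.2.
%OS = 100·exp(−πζ/√(1−ζ²)) = 100·exp(−π·0.2/√(1−0.2²)) ≈ 52.7%.

%OS ≈ 52.7%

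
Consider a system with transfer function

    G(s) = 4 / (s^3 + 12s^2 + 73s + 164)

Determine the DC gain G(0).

G(0) = 1/41 ≈ 0.02439

Set s = 0: G(0) = (4) / (164) = 1/41.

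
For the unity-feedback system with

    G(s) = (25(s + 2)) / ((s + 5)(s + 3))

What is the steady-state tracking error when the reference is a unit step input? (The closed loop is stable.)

e_ss = 0.2308

G(s) has no poles at the origin.
This is a Type 0 system. Kp = lim_{s→0} G(s) = 50/15 = 10/3.
e_ss = 1/(1 + Kp) = 1/(1 + 10/3) = 3/13 ≈ 0.2308.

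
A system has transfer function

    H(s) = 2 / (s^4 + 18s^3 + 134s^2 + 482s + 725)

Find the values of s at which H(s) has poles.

s = -4 ± 3j, -5 ± 2j

The poles are the roots of the denominator s^4 + 18s^3 + 134s^2 + 482s + 725 = 0.
No real roots exist; factor into two real quadratics: (s^2 + 8s + 25)(s^2 + 10s + 29) = 0.
Each quadratic gives a conjugate pair via the quadratic formula.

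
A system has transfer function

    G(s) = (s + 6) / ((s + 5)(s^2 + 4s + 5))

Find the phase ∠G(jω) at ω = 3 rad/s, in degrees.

At s = j3: numerator = 6 + j3, denominator = -56 + j48.
∠G = ∠num − ∠den = 26.565° − (139.40°) = -112.8°.

∠G(j3) ≈ -112.8°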